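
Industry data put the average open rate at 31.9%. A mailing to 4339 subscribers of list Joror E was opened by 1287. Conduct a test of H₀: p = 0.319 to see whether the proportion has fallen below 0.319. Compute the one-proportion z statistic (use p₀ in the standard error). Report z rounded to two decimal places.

p̂ = 1287/4339 ≈ 0.29661.
Under H₀, SE = √(0.319·0.681/4339) = √(5.00666e-05) = 0.00708.
z = (0.29661 − 0.319)/0.00708 = -0.02239/0.00708 = -3.16.
p-value = P(Z < -3.164) ≈ 0.0008.

z = -3.16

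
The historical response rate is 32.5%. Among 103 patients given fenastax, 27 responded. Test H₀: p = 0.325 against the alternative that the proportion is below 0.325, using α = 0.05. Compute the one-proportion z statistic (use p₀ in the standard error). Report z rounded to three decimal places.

p̂ = 27/103 = 0.26214.
SE = √(p₀(1−p₀)/n) = √(0.21938/103) = 0.04615.
z = (0.26214 − 0.325)/0.04615 = -0.06286/0.04615 = -1.362.
p-value = P(Z < -1.362) ≈ 0.0866; since p > α = 0.05, fail to reject H₀.

z = -1.362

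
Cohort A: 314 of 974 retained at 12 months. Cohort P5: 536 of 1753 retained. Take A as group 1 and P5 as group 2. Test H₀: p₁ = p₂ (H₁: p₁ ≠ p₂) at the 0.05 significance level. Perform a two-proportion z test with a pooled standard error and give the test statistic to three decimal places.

p̂₁ = 314/974 = 0.32238, p̂₂ = 536/1753 = 0.30576.
Pooled p̂ = (314+536)/(974+1753) = 850/2727 = 0.31170.
SE = √(p̂(1−p̂)(1/n₁+1/n₂)) = √(0.31170·0.68830·0.00159714) = √(0.000342655) = 0.01851.
z = (0.32238 − 0.30576)/0.01851 = 0.01662/0.01851 = 0.898.
Two-sided p-value ≈ 2·Φ(−0.898) = 0.3693. With α = 0.05, fail to reject H₀.

z = 0.898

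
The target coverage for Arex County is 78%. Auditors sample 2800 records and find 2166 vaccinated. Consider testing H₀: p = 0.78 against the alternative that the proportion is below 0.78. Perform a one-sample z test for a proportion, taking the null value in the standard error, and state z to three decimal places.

p̂ = 2166/2800 ≈ 0.77357.
SE = √(p₀(1−p₀)/n) = √(0.1716/2800) = 0.00783.
z = (0.77357 − 0.78)/0.00783 = -0.00643/0.00783 = -0.821.

z = -0.821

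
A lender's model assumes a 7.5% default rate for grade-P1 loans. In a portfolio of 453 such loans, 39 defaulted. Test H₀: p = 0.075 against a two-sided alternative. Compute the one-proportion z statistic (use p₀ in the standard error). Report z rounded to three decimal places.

p̂ = 39/453 ≈ 0.08609.
SE = √(p₀(1−p₀)/n) = √(0.069375/453) = 0.01238.
z = (0.08609 − 0.075)/0.01238 = 0.01109/0.01238 = 0.896.
p-value = 2·P(Z > 0.896) ≈ 0.3701.

z = 0.896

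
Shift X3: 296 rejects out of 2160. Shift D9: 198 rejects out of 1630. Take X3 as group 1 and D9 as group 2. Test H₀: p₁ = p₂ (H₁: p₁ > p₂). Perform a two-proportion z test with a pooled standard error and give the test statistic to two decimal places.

p̂₁ = 296/2160 ≈ 0.1370, p̂₂ = 198/1630 ≈ 0.1215.
Pooled p̂ = (296+198)/(2160+1630) = 494/3790 = 0.1303.
SE = √(p̂(1−p̂)(1/n₁+1/n₂)) = √(0.1303·0.8697·0.00107646) = √(0.000122021) = 0.0110.
z = (0.1370 − 0.1215)/0.0110 = 0.0155/0.0110 = 1.41.
p-value = P(Z > 1.409) ≈ 0.0794.

z = 1.41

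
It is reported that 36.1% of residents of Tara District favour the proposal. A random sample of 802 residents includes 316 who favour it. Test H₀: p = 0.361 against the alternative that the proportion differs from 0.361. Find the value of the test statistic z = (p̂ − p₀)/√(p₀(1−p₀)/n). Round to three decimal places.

z = 1.947

p̂ = 316/802 ≈ 0.394015.
Standard error under H₀: √(0.361×0.639/802) = 0.016960.
z = (0.394015 − 0.361)/0.016960 = 0.033015/0.016960 = 1.947.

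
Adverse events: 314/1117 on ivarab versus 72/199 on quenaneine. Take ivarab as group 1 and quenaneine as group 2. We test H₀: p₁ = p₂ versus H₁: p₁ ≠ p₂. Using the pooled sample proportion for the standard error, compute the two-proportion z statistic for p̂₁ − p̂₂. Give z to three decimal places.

p̂₁ = 314/1117 = 0.28111, p̂₂ = 72/199 = 0.36181.
Pooled p̂ = (314+72)/(1117+199) = 386/1316 = 0.29331.
SE = √(p̂(1−p̂)(1/n₁+1/n₂)) = √(0.29331·0.70669·0.00592038) = √(0.00122718) = 0.03503.
z = (0.28111 − 0.36181)/0.03503 = -0.08070/0.03503 = -2.304.
Two-sided p-value ≈ 2·Φ(−2.304) = 0.0212.

z = -2.304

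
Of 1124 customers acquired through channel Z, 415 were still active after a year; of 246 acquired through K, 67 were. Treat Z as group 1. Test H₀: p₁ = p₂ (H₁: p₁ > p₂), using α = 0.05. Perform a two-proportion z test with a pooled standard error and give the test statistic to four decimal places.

p̂₁ = 415/1124 ≈ 0.369217, p̂₂ = 67/246 ≈ 0.272358.
Pooled p̂ = (415+67)/(1124+246) = 482/1370 = 0.351825.
SE = √(0.228044 × 0.00495472) = 0.033614.
z = (0.369217 − 0.272358)/0.033614 = 0.096859/0.033614 = 2.8815.
p-value = P(Z > 2.882) ≈ 0.0020. With α = 0.05, reject H₀.

z = 2.8815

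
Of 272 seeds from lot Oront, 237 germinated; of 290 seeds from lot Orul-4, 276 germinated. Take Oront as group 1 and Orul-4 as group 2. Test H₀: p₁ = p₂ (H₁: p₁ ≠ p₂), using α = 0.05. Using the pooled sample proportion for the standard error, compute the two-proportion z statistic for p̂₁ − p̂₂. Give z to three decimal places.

p̂₁ = 237/272 ≈ 0.871324, p̂₂ = 276/290 ≈ 0.951724.
Pooled p̂ = (237+276)/(272+290) = 513/562 = 0.912811.
SE = √(0.0795868 × 0.00712475) = 0.023813.
z = (0.871324 − 0.951724)/0.023813 = -0.080400/0.023813 = -3.376.
p-value = 2·P(Z > 3.376) ≈ 0.0007. With α = 0.05, reject H₀.

z = -3.376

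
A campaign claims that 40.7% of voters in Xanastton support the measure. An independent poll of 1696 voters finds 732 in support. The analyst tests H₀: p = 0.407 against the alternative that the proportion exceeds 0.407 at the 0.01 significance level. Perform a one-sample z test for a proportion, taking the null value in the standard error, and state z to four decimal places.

p̂ = 732/1696 = 0.431604.
Standard error under H₀: √(0.407×0.593/1696) = 0.011929.
z = (0.431604 − 0.407)/0.011929 = 0.024604/0.011929 = 2.0625.
p-value = P(Z > 2.062) ≈ 0.0196. With α = 0.01, fail to reject H₀.

z = 2.0625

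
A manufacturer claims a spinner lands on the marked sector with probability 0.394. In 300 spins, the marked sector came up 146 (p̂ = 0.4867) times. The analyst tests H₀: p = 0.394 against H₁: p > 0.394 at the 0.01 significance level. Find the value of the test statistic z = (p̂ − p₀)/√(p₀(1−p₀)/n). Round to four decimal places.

z = 3.2847

p̂ = 146/300 ≈ 0.4866667.
Standard error under H₀: √(0.394×0.606/300) = 0.0282113.
z = (0.4866667 − 0.394)/0.0282113 = 0.0926667/0.0282113 = 3.2847.
p-value = P(Z > 3.285) ≈ 0.0005, so at α = 0.01 we reject H₀.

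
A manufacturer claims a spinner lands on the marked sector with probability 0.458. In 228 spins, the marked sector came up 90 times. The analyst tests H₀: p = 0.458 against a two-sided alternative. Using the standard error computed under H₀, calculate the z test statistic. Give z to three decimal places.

z = -1.917

p̂ = 90/228 ≈ 0.39474.
SE = √(p₀(1−p₀)/n) = √(0.24824/228) = 0.03300.
z = (0.39474 − 0.458)/0.03300 = -0.06326/0.03300 = -1.917.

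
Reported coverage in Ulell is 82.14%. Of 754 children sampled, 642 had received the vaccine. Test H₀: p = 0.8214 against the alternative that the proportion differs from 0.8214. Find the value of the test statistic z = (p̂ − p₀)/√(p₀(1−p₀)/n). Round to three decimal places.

z = 2.155

p̂ = 642/754 ≈ 0.85146.
Standard error under H₀: √(0.8214×0.1786/754) = 0.01395.
z = (0.85146 − 0.8214)/0.01395 = 0.03006/0.01395 = 2.155.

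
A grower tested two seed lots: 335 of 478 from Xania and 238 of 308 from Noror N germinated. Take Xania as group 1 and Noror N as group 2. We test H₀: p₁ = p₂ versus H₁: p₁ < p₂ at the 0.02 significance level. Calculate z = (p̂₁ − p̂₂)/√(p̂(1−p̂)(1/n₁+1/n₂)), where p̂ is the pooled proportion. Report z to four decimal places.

z = -2.2136

p̂₁ = 335/478 ≈ 0.700837, p̂₂ = 238/308 ≈ 0.772727.
Pooled p̂ = (335+238)/(478+308) = 573/786 = 0.729008.
SE = √(0.197556 × 0.0053388) = 0.032476.
z = (0.700837 − 0.772727)/0.032476 = -0.071890/0.032476 = -2.2136.
p-value = P(Z < -2.214) ≈ 0.0134, so at α = 0.02 we reject H₀.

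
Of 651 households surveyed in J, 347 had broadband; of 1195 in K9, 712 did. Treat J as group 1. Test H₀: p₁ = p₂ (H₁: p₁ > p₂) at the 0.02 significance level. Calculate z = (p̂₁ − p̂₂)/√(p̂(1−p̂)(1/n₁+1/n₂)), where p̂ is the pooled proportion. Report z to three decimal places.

p̂₁ = 347/651 ≈ 0.53303, p̂₂ = 712/1195 ≈ 0.59582.
Pooled p̂ = (347+712)/(651+1195) = 1059/1846 = 0.57367.
SE = √(p̂(1−p̂)(1/n₁+1/n₂)) = √(0.57367·0.42633·0.00237292) = √(0.00058035) = 0.02409.
z = (0.53303 − 0.59582)/0.02409 = -0.06279/0.02409 = -2.606.
p-value = P(Z > -2.606) ≈ 0.9954. With α = 0.02, fail to reject H₀.

z = -2.606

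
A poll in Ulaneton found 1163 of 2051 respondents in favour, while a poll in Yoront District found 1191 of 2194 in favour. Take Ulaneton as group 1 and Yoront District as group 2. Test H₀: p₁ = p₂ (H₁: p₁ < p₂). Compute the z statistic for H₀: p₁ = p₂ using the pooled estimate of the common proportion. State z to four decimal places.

p̂₁ = 1163/2051 = 0.5670405, p̂₂ = 1191/2194 = 0.5428441.
Pooled p̂ = (1163+1191)/(2051+2194) = 2354/4245 = 0.5545347.
SE = √(0.247026 × 0.000943356) = 0.0152654.
z = (0.5670405 − 0.5428441)/0.0152654 = 0.0241964/0.0152654 = 1.5850.
p-value = P(Z < 1.585) ≈ 0.9435.

z = 1.5850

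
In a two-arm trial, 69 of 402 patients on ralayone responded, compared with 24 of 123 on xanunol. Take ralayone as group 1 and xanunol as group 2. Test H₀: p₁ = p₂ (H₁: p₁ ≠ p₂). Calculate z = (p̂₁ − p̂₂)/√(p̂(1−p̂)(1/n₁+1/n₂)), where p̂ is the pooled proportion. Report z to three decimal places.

z = -0.597

p̂₁ = 69/402 ≈ 0.17164, p̂₂ = 24/123 ≈ 0.19512.
Pooled p̂ = (69+24)/(402+123) = 93/525 = 0.17714.
SE = √(p̂(1−p̂)(1/n₁+1/n₂)) = √(0.17714·0.82286·0.0106176) = √(0.00154766) = 0.03934.
z = (0.17164 − 0.19512)/0.03934 = -0.02348/0.03934 = -0.597.
p-value = 2·P(Z > 0.597) ≈ 0.5506.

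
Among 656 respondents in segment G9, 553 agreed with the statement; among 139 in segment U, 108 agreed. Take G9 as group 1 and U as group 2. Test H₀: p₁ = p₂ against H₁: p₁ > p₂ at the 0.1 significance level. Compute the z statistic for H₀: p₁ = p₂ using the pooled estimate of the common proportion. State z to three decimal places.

z = 1.888

p̂₁ = 553/656 = 0.84299, p̂₂ = 108/139 = 0.77698.
Pooled p̂ = (553+108)/(656+139) = 661/795 = 0.83145.
SE = √(0.140143 × 0.00871863) = 0.03496.
z = (0.84299 − 0.77698)/0.03496 = 0.06601/0.03496 = 1.888.
p-value = P(Z > 1.888) ≈ 0.0295. With α = 0.1, reject H₀.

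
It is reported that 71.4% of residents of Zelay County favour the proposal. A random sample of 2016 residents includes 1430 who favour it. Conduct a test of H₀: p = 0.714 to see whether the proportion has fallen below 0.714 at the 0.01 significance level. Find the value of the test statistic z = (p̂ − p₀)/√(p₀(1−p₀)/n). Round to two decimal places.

p̂ = 1430/2016 ≈ 0.70933.
Under H₀, SE = √(0.714·0.286/2016) = √(0.000101292) = 0.01006.
z = (0.70933 − 0.714)/0.01006 = -0.00467/0.01006 = -0.46.
p-value = P(Z < -0.464) ≈ 0.3212, so at α = 0.01 we fail to reject H₀.

z = -0.46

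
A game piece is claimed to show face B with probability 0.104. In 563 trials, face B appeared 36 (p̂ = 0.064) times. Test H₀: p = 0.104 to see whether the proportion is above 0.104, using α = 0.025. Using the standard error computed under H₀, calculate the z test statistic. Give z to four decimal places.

z = -3.1136

p̂ = 36/563 ≈ 0.063943.
Standard error under H₀: √(0.104×0.896/563) = 0.012865.
z = (0.063943 − 0.104)/0.012865 = -0.040057/0.012865 = -3.1136.
p-value = P(Z > -3.114) ≈ 0.9991. With α = 0.025, fail to reject H₀.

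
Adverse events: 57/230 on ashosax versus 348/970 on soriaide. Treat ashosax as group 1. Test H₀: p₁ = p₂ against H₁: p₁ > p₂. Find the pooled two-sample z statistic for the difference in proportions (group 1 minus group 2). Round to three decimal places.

p̂₁ = 57/230 ≈ 0.24783, p̂₂ = 348/970 ≈ 0.35876.
Pooled p̂ = (57+348)/(230+970) = 405/1200 = 0.33750.
SE = √(0.223594 × 0.00537875) = 0.03468.
z = (0.24783 − 0.35876)/0.03468 = -0.11093/0.03468 = -3.199.
p-value = P(Z > -3.199) ≈ 0.9993.

z = -3.199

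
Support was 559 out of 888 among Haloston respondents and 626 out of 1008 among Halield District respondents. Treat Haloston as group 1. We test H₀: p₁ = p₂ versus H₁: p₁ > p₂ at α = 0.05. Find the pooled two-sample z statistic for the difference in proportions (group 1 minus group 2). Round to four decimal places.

p̂₁ = 559/888 = 0.629505, p̂₂ = 626/1008 = 0.621032.
Pooled p̂ = (559+626)/(888+1008) = 1185/1896 = 0.625000.
SE = √(p̂(1−p̂)(1/n₁+1/n₂)) = √(0.625000·0.375000·0.00211819) = √(0.000496451) = 0.022281.
z = (0.629505 − 0.621032)/0.022281 = 0.008473/0.022281 = 0.3803.
p-value = P(Z > 0.380) ≈ 0.3519. With α = 0.05, fail to reject H₀.

z = 0.3803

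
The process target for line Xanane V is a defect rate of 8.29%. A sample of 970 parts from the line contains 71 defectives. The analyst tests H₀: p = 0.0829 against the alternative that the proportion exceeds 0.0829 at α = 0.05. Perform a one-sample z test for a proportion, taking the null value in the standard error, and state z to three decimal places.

z = -1.096

p̂ = 71/970 = 0.07320.
SE = √(p₀(1−p₀)/n) = √(0.076028/970) = 0.00885.
z = (0.07320 − 0.0829)/0.00885 = -0.00970/0.00885 = -1.096.
p-value = P(Z > -1.096) ≈ 0.8635. With α = 0.05, fail to reject H₀.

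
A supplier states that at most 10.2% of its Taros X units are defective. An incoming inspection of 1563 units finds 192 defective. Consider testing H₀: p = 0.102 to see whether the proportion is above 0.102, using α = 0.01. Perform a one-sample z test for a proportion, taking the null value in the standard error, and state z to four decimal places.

p̂ = 192/1563 = 0.1228407.
Standard error under H₀: √(0.102×0.898/1563) = 0.0076552.
z = (0.1228407 − 0.102)/0.0076552 = 0.0208407/0.0076552 = 2.7224.
p-value = P(Z > 2.722) ≈ 0.0032, so at α = 0.01 we reject H₀.

z = 2.7224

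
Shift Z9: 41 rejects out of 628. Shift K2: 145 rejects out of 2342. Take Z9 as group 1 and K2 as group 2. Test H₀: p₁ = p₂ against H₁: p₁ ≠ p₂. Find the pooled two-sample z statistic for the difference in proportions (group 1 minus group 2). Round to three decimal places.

z = 0.310

p̂₁ = 41/628 = 0.06529, p̂₂ = 145/2342 = 0.06191.
Pooled p̂ = (41+145)/(628+2342) = 186/2970 = 0.06263.
SE = √(0.0587042 × 0.00201934) = 0.01089.
z = (0.06529 − 0.06191)/0.01089 = 0.00338/0.01089 = 0.310.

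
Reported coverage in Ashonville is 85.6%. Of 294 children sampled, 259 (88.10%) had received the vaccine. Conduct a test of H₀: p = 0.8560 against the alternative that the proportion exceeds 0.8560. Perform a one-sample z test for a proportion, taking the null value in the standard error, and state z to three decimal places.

p̂ = 259/294 = 0.880952.
Under H₀, SE = √(0.856·0.144/294) = √(0.000419265) = 0.020476.
z = (0.880952 − 0.856)/0.020476 = 0.024952/0.020476 = 1.219.

z = 1.219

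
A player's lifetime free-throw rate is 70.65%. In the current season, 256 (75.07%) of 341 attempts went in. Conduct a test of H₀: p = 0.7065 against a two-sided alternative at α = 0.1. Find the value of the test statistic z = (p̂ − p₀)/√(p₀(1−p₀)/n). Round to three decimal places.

z = 1.794

p̂ = 256/341 ≈ 0.75073.
SE = √(p₀(1−p₀)/n) = √(0.20736/341) = 0.02466.
z = (0.75073 − 0.7065)/0.02466 = 0.04423/0.02466 = 1.794.
p-value = 2·P(Z > 1.794) ≈ 0.0729, so at α = 0.1 we reject H₀.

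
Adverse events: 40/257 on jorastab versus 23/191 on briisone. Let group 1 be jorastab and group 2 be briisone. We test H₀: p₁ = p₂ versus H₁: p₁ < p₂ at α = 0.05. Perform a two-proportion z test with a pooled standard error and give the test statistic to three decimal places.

z = 1.061

p̂₁ = 40/257 = 0.15564, p̂₂ = 23/191 = 0.12042.
Pooled p̂ = (40+23)/(257+191) = 63/448 = 0.14062.
SE = √(p̂(1−p̂)(1/n₁+1/n₂)) = √(0.14062·0.85938·0.00912665) = √(0.00110295) = 0.03321.
z = (0.15564 − 0.12042)/0.03321 = 0.03522/0.03321 = 1.061.
p-value = P(Z < 1.061) ≈ 0.8556. With α = 0.05, fail to reject H₀.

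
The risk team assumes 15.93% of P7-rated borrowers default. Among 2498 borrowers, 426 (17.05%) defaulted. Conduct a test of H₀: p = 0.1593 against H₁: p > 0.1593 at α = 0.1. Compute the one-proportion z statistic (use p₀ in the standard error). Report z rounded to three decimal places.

p̂ = 426/2498 = 0.170536.
Standard error under H₀: √(0.1593×0.8407/2498) = 0.007322.
z = (0.170536 − 0.1593)/0.007322 = 0.011236/0.007322 = 1.535.
p-value = P(Z > 1.535) ≈ 0.0624; since p < α = 0.1, reject H₀.

z = 1.535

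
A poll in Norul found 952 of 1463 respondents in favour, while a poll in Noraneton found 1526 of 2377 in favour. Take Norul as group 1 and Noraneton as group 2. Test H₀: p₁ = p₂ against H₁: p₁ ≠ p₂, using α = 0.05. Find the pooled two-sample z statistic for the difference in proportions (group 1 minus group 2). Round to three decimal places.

z = 0.549

p̂₁ = 952/1463 ≈ 0.65072, p̂₂ = 1526/2377 ≈ 0.64199.
Pooled p̂ = (952+1526)/(1463+2377) = 2478/3840 = 0.64531.
SE = √(p̂(1−p̂)(1/n₁+1/n₂)) = √(0.64531·0.35469·0.00110423) = √(0.00025274) = 0.01590.
z = (0.65072 − 0.64199)/0.01590 = 0.00873/0.01590 = 0.549.
Two-sided p-value ≈ 2·Φ(−0.549) = 0.5828; since p > α = 0.05, fail to reject H₀.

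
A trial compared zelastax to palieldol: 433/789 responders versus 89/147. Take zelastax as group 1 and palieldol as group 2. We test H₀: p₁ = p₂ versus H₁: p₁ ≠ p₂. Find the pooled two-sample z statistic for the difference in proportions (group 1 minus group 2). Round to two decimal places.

z = -1.27

p̂₁ = 433/789 = 0.5488, p̂₂ = 89/147 = 0.6054.
Pooled p̂ = (433+89)/(789+147) = 522/936 = 0.5577.
SE = √(p̂(1−p̂)(1/n₁+1/n₂)) = √(0.5577·0.4423·0.00807015) = √(0.00199068) = 0.0446.
z = (0.5488 − 0.6054)/0.0446 = -0.0566/0.0446 = -1.27.
p-value = 2·P(Z > 1.270) ≈ 0.2042.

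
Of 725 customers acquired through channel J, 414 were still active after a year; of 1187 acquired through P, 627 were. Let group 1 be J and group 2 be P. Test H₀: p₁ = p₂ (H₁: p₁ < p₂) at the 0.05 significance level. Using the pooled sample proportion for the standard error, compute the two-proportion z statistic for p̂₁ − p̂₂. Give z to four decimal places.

p̂₁ = 414/725 = 0.571034, p̂₂ = 627/1187 = 0.528222.
Pooled p̂ = (414+627)/(725+1187) = 1041/1912 = 0.544456.
SE = √(p̂(1−p̂)(1/n₁+1/n₂)) = √(0.544456·0.455544·0.00222177) = √(0.000551052) = 0.023474.
z = (0.571034 − 0.528222)/0.023474 = 0.042812/0.023474 = 1.8238.
p-value = P(Z < 1.824) ≈ 0.9659, so at α = 0.05 we fail to reject H₀.

z = 1.8238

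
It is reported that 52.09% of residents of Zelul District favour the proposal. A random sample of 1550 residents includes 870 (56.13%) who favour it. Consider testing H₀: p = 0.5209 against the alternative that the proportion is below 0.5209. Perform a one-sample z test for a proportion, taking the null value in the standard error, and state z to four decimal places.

z = 3.1831

p̂ = 870/1550 = 0.561290.
SE = √(p₀(1−p₀)/n) = √(0.24956/1550) = 0.012689.
z = (0.561290 − 0.5209)/0.012689 = 0.040390/0.012689 = 3.1831.
p-value = P(Z < 3.183) ≈ 0.9993.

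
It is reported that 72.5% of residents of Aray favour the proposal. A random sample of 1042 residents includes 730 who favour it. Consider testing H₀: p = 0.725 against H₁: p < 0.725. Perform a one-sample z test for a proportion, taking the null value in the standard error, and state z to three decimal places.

p̂ = 730/1042 ≈ 0.70058.
Under H₀, SE = √(0.725·0.275/1042) = √(0.000191339) = 0.01383.
z = (0.70058 − 0.725)/0.01383 = -0.02442/0.01383 = -1.766.

z = -1.766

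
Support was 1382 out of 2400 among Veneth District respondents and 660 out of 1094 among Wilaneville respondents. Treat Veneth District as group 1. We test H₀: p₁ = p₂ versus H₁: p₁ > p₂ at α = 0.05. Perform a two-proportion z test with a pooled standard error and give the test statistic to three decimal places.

p̂₁ = 1382/2400 = 0.57583, p̂₂ = 660/1094 = 0.60329.
Pooled p̂ = (1382+660)/(2400+1094) = 2042/3494 = 0.58443.
SE = √(p̂(1−p̂)(1/n₁+1/n₂)) = √(0.58443·0.41557·0.00133074) = √(0.0003232) = 0.01798.
z = (0.57583 − 0.60329)/0.01798 = -0.02746/0.01798 = -1.527.
p-value = P(Z > -1.527) ≈ 0.9367. With α = 0.05, fail to reject H₀.

z = -1.527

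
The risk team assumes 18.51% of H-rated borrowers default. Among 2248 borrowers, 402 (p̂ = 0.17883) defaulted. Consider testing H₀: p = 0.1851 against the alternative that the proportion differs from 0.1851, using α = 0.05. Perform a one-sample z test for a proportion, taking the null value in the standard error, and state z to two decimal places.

p̂ = 402/2248 ≈ 0.1788.
Under H₀, SE = √(0.1851·0.8149/2248) = √(6.70987e-05) = 0.0082.
z = (0.1788 − 0.1851)/0.0082 = -0.0063/0.0082 = -0.77.
p-value = 2·P(Z > 0.766) ≈ 0.4437, so at α = 0.05 we fail to reject H₀.

z = -0.77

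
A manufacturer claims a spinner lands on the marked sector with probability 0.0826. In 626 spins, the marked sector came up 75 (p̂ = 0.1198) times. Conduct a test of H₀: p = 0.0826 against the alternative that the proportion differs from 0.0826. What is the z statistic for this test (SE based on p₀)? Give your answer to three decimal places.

z = 3.382

p̂ = 75/626 ≈ 0.119808.
Standard error under H₀: √(0.0826×0.9174/626) = 0.011002.
z = (0.119808 − 0.0826)/0.011002 = 0.037208/0.011002 = 3.382.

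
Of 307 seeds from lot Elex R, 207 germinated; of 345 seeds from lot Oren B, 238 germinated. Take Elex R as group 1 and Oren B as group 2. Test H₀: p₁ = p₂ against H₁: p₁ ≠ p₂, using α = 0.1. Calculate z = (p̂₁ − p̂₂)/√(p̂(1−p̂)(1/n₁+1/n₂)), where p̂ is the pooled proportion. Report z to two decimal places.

z = -0.43

p̂₁ = 207/307 ≈ 0.6743, p̂₂ = 238/345 ≈ 0.6899.
Pooled p̂ = (207+238)/(307+345) = 445/652 = 0.6825.
SE = √(p̂(1−p̂)(1/n₁+1/n₂)) = √(0.6825·0.3175·0.00615588) = √(0.00133391) = 0.0365.
z = (0.6743 − 0.6899)/0.0365 = -0.0156/0.0365 = -0.43.
Two-sided p-value ≈ 2·Φ(−0.427) = 0.6695, so at α = 0.1 we fail to reject H₀.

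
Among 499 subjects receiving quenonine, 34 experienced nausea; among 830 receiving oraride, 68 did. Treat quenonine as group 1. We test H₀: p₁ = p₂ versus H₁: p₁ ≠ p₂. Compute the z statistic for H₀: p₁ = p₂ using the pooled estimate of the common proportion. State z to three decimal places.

p̂₁ = 34/499 ≈ 0.068136, p̂₂ = 68/830 ≈ 0.081928.
Pooled p̂ = (34+68)/(499+830) = 102/1329 = 0.076749.
SE = √(p̂(1−p̂)(1/n₁+1/n₂)) = √(0.076749·0.923251·0.00320883) = √(0.000227374) = 0.015079.
z = (0.068136 − 0.081928)/0.015079 = -0.013792/0.015079 = -0.915.

z = -0.915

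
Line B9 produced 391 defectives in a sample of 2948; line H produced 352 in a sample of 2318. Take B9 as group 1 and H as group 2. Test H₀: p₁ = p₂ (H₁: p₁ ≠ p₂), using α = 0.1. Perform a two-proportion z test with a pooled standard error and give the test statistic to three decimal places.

p̂₁ = 391/2948 = 0.132632, p̂₂ = 352/2318 = 0.151855.
Pooled p̂ = (391+352)/(2948+2318) = 743/5266 = 0.141094.
SE = √(0.121186 × 0.000770619) = 0.009664.
z = (0.132632 − 0.151855)/0.009664 = -0.019223/0.009664 = -1.989.
p-value = 2·P(Z > 1.989) ≈ 0.0467, so at α = 0.1 we reject H₀.

z = -1.989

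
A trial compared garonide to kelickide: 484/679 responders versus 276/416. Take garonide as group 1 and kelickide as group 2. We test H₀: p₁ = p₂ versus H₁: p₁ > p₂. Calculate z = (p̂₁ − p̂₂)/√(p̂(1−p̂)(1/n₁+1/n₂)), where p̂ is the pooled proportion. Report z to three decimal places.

p̂₁ = 484/679 ≈ 0.71281, p̂₂ = 276/416 ≈ 0.66346.
Pooled p̂ = (484+276)/(679+416) = 760/1095 = 0.69406.
SE = √(0.212339 × 0.0038766) = 0.02869.
z = (0.71281 − 0.66346)/0.02869 = 0.04935/0.02869 = 1.720.
p-value = P(Z > 1.720) ≈ 0.0427.

z = 1.720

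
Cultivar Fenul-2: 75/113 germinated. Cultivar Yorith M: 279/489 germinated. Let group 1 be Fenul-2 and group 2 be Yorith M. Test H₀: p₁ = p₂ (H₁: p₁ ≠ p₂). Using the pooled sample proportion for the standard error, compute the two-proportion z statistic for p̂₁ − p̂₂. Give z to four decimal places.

p̂₁ = 75/113 = 0.663717, p̂₂ = 279/489 = 0.570552.
Pooled p̂ = (75+279)/(113+489) = 354/602 = 0.588040.
SE = √(p̂(1−p̂)(1/n₁+1/n₂)) = √(0.588040·0.411960·0.0108945) = √(0.00263919) = 0.051373.
z = (0.663717 − 0.570552)/0.051373 = 0.093165/0.051373 = 1.8135.

z = 1.8135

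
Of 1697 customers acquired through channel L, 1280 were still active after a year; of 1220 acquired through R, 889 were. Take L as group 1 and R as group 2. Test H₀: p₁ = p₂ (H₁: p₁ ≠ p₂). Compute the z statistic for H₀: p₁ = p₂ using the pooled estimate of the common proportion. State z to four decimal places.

z = 1.5609

p̂₁ = 1280/1697 = 0.754272, p̂₂ = 889/1220 = 0.728689.
Pooled p̂ = (1280+889)/(1697+1220) = 2169/2917 = 0.743572.
SE = √(p̂(1−p̂)(1/n₁+1/n₂)) = √(0.743572·0.256428·0.00140895) = √(0.000268648) = 0.016390.
z = (0.754272 − 0.728689)/0.016390 = 0.025583/0.016390 = 1.5609.
Two-sided p-value ≈ 2·Φ(−1.561) = 0.1185.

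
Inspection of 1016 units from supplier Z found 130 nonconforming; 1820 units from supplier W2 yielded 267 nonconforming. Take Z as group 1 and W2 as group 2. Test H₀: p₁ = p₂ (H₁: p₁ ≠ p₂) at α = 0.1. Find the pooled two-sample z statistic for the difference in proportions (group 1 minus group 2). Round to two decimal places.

z = -1.38

p̂₁ = 130/1016 ≈ 0.1280, p̂₂ = 267/1820 ≈ 0.1467.
Pooled p̂ = (130+267)/(1016+1820) = 397/2836 = 0.1400.
SE = √(0.12039 × 0.0015337) = 0.0136.
z = (0.1280 − 0.1467)/0.0136 = -0.0187/0.0136 = -1.38.
p-value = 2·P(Z > 1.380) ≈ 0.1676; since p > α = 0.1, fail to reject H₀.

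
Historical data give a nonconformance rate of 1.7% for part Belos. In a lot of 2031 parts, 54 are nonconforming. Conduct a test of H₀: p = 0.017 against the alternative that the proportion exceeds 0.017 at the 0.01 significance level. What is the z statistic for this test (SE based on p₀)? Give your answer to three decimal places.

z = 3.343

p̂ = 54/2031 ≈ 0.026588.
SE = √(p₀(1−p₀)/n) = √(0.016711/2031) = 0.002868.
z = (0.026588 − 0.017)/0.002868 = 0.009588/0.002868 = 3.343.
p-value = P(Z > 3.343) ≈ 0.0004, so at α = 0.01 we reject H₀.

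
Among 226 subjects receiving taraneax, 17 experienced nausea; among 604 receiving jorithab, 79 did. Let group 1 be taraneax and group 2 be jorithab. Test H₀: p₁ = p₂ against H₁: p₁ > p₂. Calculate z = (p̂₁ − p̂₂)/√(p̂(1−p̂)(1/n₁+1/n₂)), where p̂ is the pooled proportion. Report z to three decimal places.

p̂₁ = 17/226 ≈ 0.07522, p̂₂ = 79/604 ≈ 0.13079.
Pooled p̂ = (17+79)/(226+604) = 96/830 = 0.11566.
SE = √(p̂(1−p̂)(1/n₁+1/n₂)) = √(0.11566·0.88434·0.00608041) = √(0.000621933) = 0.02494.
z = (0.07522 − 0.13079)/0.02494 = -0.05557/0.02494 = -2.228.
p-value = P(Z > -2.228) ≈ 0.9871.

z = -2.228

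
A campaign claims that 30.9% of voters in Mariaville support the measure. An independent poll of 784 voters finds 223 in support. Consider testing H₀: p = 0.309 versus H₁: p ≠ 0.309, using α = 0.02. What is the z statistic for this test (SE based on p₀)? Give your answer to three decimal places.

p̂ = 223/784 = 0.28444.
SE = √(p₀(1−p₀)/n) = √(0.21352/784) = 0.01650.
z = (0.28444 − 0.309)/0.01650 = -0.02456/0.01650 = -1.488.
p-value = 2·P(Z > 1.488) ≈ 0.1367. With α = 0.02, fail to reject H₀.

z = -1.488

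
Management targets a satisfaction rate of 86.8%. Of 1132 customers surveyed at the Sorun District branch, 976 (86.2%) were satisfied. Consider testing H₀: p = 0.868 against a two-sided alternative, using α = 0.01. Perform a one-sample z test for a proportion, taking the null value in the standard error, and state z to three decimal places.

p̂ = 976/1132 = 0.862191.
Standard error under H₀: √(0.868×0.132/1132) = 0.010061.
z = (0.862191 − 0.868)/0.010061 = -0.005809/0.010061 = -0.577.
Two-sided p-value ≈ 2·Φ(−0.577) = 0.5637. With α = 0.01, fail to reject H₀.

z = -0.577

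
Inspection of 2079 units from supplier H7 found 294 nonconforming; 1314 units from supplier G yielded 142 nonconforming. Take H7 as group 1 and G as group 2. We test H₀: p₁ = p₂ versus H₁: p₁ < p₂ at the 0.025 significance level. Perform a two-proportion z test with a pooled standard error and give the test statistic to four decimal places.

p̂₁ = 294/2079 = 0.141414, p̂₂ = 142/1314 = 0.108067.
Pooled p̂ = (294+142)/(2079+1314) = 436/3393 = 0.128500.
SE = √(p̂(1−p̂)(1/n₁+1/n₂)) = √(0.128500·0.871500·0.00124204) = √(0.000139093) = 0.011794.
z = (0.141414 − 0.108067)/0.011794 = 0.033347/0.011794 = 2.8275.
p-value = P(Z < 2.828) ≈ 0.9977. With α = 0.025, fail to reject H₀.

z = 2.8275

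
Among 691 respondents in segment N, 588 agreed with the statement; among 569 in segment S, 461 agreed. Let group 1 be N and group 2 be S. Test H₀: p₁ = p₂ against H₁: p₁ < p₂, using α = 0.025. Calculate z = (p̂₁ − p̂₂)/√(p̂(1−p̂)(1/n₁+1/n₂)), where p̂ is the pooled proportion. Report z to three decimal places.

z = 1.928

p̂₁ = 588/691 ≈ 0.85094, p̂₂ = 461/569 ≈ 0.81019.
Pooled p̂ = (588+461)/(691+569) = 1049/1260 = 0.83254.
SE = √(p̂(1−p̂)(1/n₁+1/n₂)) = √(0.83254·0.16746·0.00320465) = √(0.000446783) = 0.02114.
z = (0.85094 − 0.81019)/0.02114 = 0.04075/0.02114 = 1.928.
p-value = P(Z < 1.928) ≈ 0.9731, so at α = 0.025 we fail to reject H₀.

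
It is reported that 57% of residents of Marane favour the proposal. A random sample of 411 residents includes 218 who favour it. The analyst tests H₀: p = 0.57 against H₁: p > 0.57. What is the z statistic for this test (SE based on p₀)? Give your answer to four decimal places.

z = -1.6210

p̂ = 218/411 = 0.530414.
Under H₀, SE = √(0.57·0.43/411) = √(0.00059635) = 0.024420.
z = (0.530414 − 0.57)/0.024420 = -0.039586/0.024420 = -1.6210.
p-value = P(Z > -1.621) ≈ 0.9475.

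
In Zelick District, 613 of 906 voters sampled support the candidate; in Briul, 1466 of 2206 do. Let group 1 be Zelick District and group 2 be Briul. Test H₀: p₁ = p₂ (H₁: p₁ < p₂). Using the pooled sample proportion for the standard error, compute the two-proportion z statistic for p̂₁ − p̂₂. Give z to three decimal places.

z = 0.648

p̂₁ = 613/906 ≈ 0.676600, p̂₂ = 1466/2206 ≈ 0.664551.
Pooled p̂ = (613+1466)/(906+2206) = 2079/3112 = 0.668059.
SE = √(p̂(1−p̂)(1/n₁+1/n₂)) = √(0.668059·0.331941·0.00155706) = √(0.000345288) = 0.018582.
z = (0.676600 − 0.664551)/0.018582 = 0.012049/0.018582 = 0.648.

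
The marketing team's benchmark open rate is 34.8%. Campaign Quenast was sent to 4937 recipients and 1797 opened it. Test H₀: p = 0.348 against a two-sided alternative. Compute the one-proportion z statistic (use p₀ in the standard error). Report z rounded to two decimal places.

z = 2.36

p̂ = 1797/4937 = 0.36399.
Standard error under H₀: √(0.348×0.652/4937) = 0.00678.
z = (0.36399 − 0.348)/0.00678 = 0.01599/0.00678 = 2.36.
Two-sided p-value ≈ 2·Φ(−2.358) = 0.0184.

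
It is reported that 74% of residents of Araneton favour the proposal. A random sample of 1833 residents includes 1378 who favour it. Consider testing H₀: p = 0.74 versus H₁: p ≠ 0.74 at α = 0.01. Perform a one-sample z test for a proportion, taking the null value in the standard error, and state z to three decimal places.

p̂ = 1378/1833 = 0.751773.
Standard error under H₀: √(0.74×0.26/1833) = 0.010245.
z = (0.751773 − 0.74)/0.010245 = 0.011773/0.010245 = 1.149.
p-value = 2·P(Z > 1.149) ≈ 0.2505, so at α = 0.01 we fail to reject H₀.

z = 1.149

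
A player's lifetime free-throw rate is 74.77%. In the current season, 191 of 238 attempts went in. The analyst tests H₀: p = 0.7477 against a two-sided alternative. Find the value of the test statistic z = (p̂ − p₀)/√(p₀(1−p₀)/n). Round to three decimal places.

z = 1.947

p̂ = 191/238 ≈ 0.80252.
Under H₀, SE = √(0.7477·0.2523/238) = √(0.000792625) = 0.02815.
z = (0.80252 − 0.7477)/0.02815 = 0.05482/0.02815 = 1.947.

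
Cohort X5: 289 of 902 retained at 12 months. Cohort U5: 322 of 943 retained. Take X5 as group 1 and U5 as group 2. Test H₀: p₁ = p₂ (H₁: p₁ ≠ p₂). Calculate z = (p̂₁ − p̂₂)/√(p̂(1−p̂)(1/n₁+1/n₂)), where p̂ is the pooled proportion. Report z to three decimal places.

z = -0.961

p̂₁ = 289/902 = 0.32040, p̂₂ = 322/943 = 0.34146.
Pooled p̂ = (289+322)/(902+943) = 611/1845 = 0.33117.
SE = √(0.221495 × 0.00216909) = 0.02192.
z = (0.32040 − 0.34146)/0.02192 = -0.02106/0.02192 = -0.961.
p-value = 2·P(Z > 0.961) ≈ 0.3365.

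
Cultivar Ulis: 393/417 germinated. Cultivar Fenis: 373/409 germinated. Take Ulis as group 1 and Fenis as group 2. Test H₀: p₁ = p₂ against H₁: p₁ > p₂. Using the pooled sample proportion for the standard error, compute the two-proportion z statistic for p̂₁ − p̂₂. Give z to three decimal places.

p̂₁ = 393/417 = 0.94245, p̂₂ = 373/409 = 0.91198.
Pooled p̂ = (393+373)/(417+409) = 766/826 = 0.92736.
SE = √(0.0673628 × 0.00484307) = 0.01806.
z = (0.94245 − 0.91198)/0.01806 = 0.03047/0.01806 = 1.687.
p-value = P(Z > 1.687) ≈ 0.0458.

z = 1.687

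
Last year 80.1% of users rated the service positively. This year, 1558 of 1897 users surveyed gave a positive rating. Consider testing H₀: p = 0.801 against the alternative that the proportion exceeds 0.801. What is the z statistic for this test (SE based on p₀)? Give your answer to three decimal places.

z = 2.214

p̂ = 1558/1897 = 0.82130.
Under H₀, SE = √(0.801·0.199/1897) = √(8.40269e-05) = 0.00917.
z = (0.82130 − 0.801)/0.00917 = 0.02030/0.00917 = 2.214.
p-value = P(Z > 2.214) ≈ 0.0134.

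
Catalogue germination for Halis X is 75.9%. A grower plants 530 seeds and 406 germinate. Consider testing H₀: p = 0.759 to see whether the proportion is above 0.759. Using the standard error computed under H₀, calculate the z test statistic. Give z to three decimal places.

z = 0.379

p̂ = 406/530 = 0.76604.
SE = √(p₀(1−p₀)/n) = √(0.18292/530) = 0.01858.
z = (0.76604 − 0.759)/0.01858 = 0.00704/0.01858 = 0.379.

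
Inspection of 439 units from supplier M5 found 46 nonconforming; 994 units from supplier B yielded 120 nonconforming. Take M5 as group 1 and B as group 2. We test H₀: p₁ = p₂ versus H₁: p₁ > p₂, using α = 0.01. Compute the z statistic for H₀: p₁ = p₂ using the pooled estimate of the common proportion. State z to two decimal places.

z = -0.87

p̂₁ = 46/439 ≈ 0.1048, p̂₂ = 120/994 ≈ 0.1207.
Pooled p̂ = (46+120)/(439+994) = 166/1433 = 0.1158.
SE = √(p̂(1−p̂)(1/n₁+1/n₂)) = √(0.1158·0.8842·0.00328394) = √(0.000336347) = 0.0183.
z = (0.1048 − 0.1207)/0.0183 = -0.0159/0.0183 = -0.87.
p-value = P(Z > -0.869) ≈ 0.8076; since p > α = 0.01, fail to reject H₀.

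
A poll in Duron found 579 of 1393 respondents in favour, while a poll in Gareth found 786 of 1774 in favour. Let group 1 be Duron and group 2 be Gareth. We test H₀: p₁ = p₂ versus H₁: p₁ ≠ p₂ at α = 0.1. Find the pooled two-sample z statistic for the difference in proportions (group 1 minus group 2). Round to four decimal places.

z = -1.5465

p̂₁ = 579/1393 ≈ 0.415650, p̂₂ = 786/1774 ≈ 0.443067.
Pooled p̂ = (579+786)/(1393+1774) = 1365/3167 = 0.431007.
SE = √(0.24524 × 0.00128157) = 0.017728.
z = (0.415650 − 0.443067)/0.017728 = -0.027417/0.017728 = -1.5465.
p-value = 2·P(Z > 1.547) ≈ 0.1220. With α = 0.1, fail to reject H₀.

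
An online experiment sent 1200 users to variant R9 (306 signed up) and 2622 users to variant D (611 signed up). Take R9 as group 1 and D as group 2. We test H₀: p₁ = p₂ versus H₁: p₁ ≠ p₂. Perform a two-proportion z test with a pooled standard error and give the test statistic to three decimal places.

z = 1.476

p̂₁ = 306/1200 = 0.25500, p̂₂ = 611/2622 = 0.23303.
Pooled p̂ = (306+611)/(1200+2622) = 917/3822 = 0.23993.
SE = √(p̂(1−p̂)(1/n₁+1/n₂)) = √(0.23993·0.76007·0.00121472) = √(0.000221519) = 0.01488.
z = (0.25500 − 0.23303)/0.01488 = 0.02197/0.01488 = 1.476.
p-value = 2·P(Z > 1.476) ≈ 0.1399.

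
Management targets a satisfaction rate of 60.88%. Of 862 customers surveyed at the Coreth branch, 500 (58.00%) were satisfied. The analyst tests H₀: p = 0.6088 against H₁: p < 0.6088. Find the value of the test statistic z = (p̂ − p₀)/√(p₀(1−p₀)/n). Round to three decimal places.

p̂ = 500/862 = 0.58005.
SE = √(p₀(1−p₀)/n) = √(0.23816/862) = 0.01662.
z = (0.58005 − 0.6088)/0.01662 = -0.02875/0.01662 = -1.730.
p-value = P(Z < -1.730) ≈ 0.0418.

z = -1.730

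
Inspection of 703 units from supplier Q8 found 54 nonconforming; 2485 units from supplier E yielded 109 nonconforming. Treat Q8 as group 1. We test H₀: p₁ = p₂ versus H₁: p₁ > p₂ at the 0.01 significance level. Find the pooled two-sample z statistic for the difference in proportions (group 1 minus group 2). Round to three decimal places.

z = 3.502

p̂₁ = 54/703 ≈ 0.07681, p̂₂ = 109/2485 ≈ 0.04386.
Pooled p̂ = (54+109)/(703+2485) = 163/3188 = 0.05113.
SE = √(p̂(1−p̂)(1/n₁+1/n₂)) = √(0.05113·0.94887·0.00182489) = √(8.85346e-05) = 0.00941.
z = (0.07681 − 0.04386)/0.00941 = 0.03295/0.00941 = 3.502.
p-value = P(Z > 3.502) ≈ 0.0002. With α = 0.01, reject H₀.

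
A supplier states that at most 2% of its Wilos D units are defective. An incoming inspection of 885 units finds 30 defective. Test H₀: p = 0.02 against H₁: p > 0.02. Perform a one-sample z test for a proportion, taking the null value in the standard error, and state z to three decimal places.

p̂ = 30/885 = 0.033898.
Under H₀, SE = √(0.02·0.98/885) = √(2.21469e-05) = 0.004706.
z = (0.033898 − 0.02)/0.004706 = 0.013898/0.004706 = 2.953.
p-value = P(Z > 2.953) ≈ 0.0016.

z = 2.953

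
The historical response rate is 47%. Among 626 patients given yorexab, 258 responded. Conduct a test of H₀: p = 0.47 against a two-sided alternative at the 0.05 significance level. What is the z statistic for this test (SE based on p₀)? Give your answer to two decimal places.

p̂ = 258/626 ≈ 0.41214.
Standard error under H₀: √(0.47×0.53/626) = 0.01995.
z = (0.41214 − 0.47)/0.01995 = -0.05786/0.01995 = -2.90.
p-value = 2·P(Z > 2.901) ≈ 0.0037; since p < α = 0.05, reject H₀.

z = -2.90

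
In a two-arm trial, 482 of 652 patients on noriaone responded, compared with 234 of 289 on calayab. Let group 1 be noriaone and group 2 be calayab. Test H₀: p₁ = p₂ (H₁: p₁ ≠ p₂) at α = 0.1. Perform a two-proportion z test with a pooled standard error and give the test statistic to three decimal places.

p̂₁ = 482/652 ≈ 0.739264, p̂₂ = 234/289 ≈ 0.809689.
Pooled p̂ = (482+234)/(652+289) = 716/941 = 0.760893.
SE = √(0.181935 × 0.00499395) = 0.030143.
z = (0.739264 − 0.809689)/0.030143 = -0.070425/0.030143 = -2.336.
p-value = 2·P(Z > 2.336) ≈ 0.0195. With α = 0.1, reject H₀.

z = -2.336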